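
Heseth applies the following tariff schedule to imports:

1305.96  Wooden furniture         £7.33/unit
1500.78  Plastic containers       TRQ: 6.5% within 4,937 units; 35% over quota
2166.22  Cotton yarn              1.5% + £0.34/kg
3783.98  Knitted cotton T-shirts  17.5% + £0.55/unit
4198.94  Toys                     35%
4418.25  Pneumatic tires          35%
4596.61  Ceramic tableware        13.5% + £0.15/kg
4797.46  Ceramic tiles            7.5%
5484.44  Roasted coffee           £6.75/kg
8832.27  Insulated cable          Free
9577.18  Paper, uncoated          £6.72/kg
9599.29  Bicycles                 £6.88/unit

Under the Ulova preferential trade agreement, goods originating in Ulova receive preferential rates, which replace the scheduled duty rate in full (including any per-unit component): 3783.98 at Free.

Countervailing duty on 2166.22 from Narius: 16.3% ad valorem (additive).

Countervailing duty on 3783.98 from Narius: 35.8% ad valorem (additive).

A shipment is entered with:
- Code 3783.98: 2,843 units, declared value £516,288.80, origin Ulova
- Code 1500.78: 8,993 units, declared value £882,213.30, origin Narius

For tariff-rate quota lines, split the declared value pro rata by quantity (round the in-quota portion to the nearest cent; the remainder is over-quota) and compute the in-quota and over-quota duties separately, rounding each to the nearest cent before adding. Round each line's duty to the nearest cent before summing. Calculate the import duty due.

£170,743.54

Line 1 (3783.98, Ulova, 2,843 units, £516,288.80):
Base rate for 3783.98 is 17.5% + £0.55/unit.
Origin Ulova qualifies under the Heseth–Ulova agreement and 3783.98 is covered: preferential rate Free applies instead.
The additional-duty order on 3783.98 targets Narius, not Ulova; it does not apply.
Duty = £516,288.80 × 0% = £0.00.
Line 2 (1500.78, Narius, 8,993 units, £882,213.30):
Code 1500.78 is under a tariff-rate quota (threshold 4,937 units). In-quota: 4,937 units at 6.5%; over-quota: 4,056 units at 35%.
Pro-rata value split: in-quota = £882,213.30 × 4,937/8,993 = £484,319.70; over-quota = £882,213.30 − £484,319.70 = £397,893.60.
In-quota duty = £484,319.70 × 6.5% = £31,480.78. Over-quota duty = £397,893.60 × 35% = £139,262.76.
Line duty = £31,480.78 + £139,262.76 = £170,743.54.
Total = £0.00 + £170,743.54 = £170,743.54.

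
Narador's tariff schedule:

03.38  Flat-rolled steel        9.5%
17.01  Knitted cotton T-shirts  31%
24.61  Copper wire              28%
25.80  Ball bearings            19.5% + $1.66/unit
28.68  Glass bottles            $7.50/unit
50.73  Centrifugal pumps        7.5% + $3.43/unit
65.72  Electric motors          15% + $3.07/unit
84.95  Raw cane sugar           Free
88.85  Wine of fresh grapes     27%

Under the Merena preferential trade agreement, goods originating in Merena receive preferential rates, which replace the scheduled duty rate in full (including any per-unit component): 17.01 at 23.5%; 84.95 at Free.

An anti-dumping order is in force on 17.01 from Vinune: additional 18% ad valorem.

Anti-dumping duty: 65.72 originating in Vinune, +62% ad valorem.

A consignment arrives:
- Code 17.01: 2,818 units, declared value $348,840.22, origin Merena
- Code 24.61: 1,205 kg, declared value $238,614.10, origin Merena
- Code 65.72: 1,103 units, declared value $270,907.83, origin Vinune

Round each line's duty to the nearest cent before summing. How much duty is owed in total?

Line 1 (17.01, Merena, 2,818 units, $348,840.22):
Base rate for 17.01 is 31%.
Origin Merena qualifies under the Narador–Merena agreement and 17.01 is covered: preferential rate 23.5% applies instead.
The additional-duty order on 17.01 targets Vinune, not Merena; it does not apply.
Duty = $348,840.22 × 23.5% = $81,977.45.
Line 2 (24.61, Merena, 1,205 kg, $238,614.10):
Base rate for 24.61 is 28%.
Origin Merena is the FTA partner but 24.61 is not on the preference list; base rate stands.
Duty = $238,614.10 × 28% = $66,811.95.
Line 3 (65.72, Vinune, 1,103 units, $270,907.83):
Base rate for 65.72 is 15% + $3.07/unit.
Additional duty on 65.72 from Vinune: +62%. Applied ad valorem rate: 15% + 62% = 77%.
Duty = $270,907.83 × 77% + 1,103 × $3.07 = $211,985.24.
Total = $81,977.45 + $66,811.95 + $211,985.24 = $360,774.64.

$360,774.64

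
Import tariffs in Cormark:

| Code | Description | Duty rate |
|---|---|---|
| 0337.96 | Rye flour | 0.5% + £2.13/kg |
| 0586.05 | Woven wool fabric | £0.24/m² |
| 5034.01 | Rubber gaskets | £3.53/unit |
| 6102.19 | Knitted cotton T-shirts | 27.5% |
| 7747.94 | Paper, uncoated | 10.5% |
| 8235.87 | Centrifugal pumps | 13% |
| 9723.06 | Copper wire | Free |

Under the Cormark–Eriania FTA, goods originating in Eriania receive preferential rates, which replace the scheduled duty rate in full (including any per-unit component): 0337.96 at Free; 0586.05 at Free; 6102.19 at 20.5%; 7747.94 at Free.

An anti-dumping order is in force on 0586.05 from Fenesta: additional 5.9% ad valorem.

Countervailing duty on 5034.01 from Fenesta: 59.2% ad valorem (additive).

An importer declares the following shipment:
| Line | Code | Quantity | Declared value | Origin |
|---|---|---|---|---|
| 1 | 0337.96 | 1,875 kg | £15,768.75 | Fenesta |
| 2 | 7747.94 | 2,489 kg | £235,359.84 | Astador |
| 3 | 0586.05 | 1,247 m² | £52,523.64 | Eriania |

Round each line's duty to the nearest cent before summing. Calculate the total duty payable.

Line 1 (0337.96, Fenesta, 1,875 kg, £15,768.75):
Base rate for 0337.96 is 0.5% + £2.13/kg.
0337.96 has an FTA preferential rate, but origin Fenesta is not Eriania; base rate stands.
Duty = £15,768.75 × 0.5% + 1,875 × £2.13 = £4,072.59.
Line 2 (7747.94, Astador, 2,489 kg, £235,359.84):
Base rate for 7747.94 is 10.5%.
7747.94 has an FTA preferential rate, but origin Astador is not Eriania; base rate stands.
Duty = £235,359.84 × 10.5% = £24,712.78.
Line 3 (0586.05, Eriania, 1,247 m², £52,523.64):
Base rate for 0586.05 is £0.24/m².
Origin Eriania qualifies under the Cormark–Eriania agreement and 0586.05 is covered: preferential rate Free applies instead.
The additional-duty order on 0586.05 targets Fenesta, not Eriania; it does not apply.
Duty = £52,523.64 × 0% = £0.00.
Total = £4,072.59 + £24,712.78 + £0.00 = £28,785.37.

£28,785.37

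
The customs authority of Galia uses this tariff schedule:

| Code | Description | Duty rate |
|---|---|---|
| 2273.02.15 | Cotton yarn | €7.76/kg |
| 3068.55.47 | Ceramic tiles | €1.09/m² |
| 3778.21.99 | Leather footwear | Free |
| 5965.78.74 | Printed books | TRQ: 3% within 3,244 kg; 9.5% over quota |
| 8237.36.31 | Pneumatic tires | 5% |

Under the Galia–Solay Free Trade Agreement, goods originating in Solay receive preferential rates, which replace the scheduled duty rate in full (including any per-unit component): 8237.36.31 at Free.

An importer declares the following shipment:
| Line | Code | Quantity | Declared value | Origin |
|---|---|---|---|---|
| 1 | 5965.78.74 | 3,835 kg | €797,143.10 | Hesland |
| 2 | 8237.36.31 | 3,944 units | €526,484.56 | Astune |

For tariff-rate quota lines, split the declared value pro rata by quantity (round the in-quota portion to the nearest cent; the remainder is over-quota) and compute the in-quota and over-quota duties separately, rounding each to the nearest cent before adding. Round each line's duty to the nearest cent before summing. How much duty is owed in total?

€58,223.47

Line 1 (5965.78.74, Hesland, 3,835 kg, €797,143.10):
Code 5965.78.74 is under a tariff-rate quota (threshold 3,244 kg). In-quota: 3,244 kg at 3%; over-quota: 591 kg at 9.5%.
Pro-rata value split: in-quota = €797,143.10 × 3,244/3,835 = €674,297.84; over-quota = €797,143.10 − €674,297.84 = €122,845.26.
In-quota duty = €674,297.84 × 3% = €20,228.94. Over-quota duty = €122,845.26 × 9.5% = €11,670.30.
Line duty = €20,228.94 + €11,670.30 = €31,899.24.
Line 2 (8237.36.31, Astune, 3,944 units, €526,484.56):
Base rate for 8237.36.31 is 5%.
8237.36.31 has an FTA preferential rate, but origin Astune is not Solay; base rate stands.
Duty = €526,484.56 × 5% = €26,324.23.
Total = €31,899.24 + €26,324.23 = €58,223.47.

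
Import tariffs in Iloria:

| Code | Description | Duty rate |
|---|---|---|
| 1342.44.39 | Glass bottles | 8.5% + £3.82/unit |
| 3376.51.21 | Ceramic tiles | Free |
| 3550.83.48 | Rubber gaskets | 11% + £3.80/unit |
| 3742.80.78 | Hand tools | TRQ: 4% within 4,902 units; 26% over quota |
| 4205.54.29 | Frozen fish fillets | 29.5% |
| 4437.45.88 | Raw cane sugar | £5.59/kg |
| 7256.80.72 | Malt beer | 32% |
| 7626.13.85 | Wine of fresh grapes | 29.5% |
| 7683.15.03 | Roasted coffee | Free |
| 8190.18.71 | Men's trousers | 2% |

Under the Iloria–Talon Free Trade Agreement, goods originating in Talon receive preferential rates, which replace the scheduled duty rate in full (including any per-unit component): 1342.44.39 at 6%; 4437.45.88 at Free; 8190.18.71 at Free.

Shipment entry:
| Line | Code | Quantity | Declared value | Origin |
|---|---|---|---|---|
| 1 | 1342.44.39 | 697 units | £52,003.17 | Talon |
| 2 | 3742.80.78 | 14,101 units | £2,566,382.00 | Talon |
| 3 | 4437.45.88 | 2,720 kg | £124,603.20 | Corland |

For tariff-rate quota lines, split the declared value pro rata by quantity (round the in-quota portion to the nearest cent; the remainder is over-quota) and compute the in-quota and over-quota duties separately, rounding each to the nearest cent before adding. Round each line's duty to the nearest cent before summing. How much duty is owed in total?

£489,308.23

Line 1 (1342.44.39, Talon, 697 units, £52,003.17):
Base rate for 1342.44.39 is 8.5% + £3.82/unit.
Origin Talon qualifies under the Iloria–Talon agreement and 1342.44.39 is covered: preferential rate 6% applies instead.
Duty = £52,003.17 × 6% = £3,120.19.
Line 2 (3742.80.78, Talon, 14,101 units, £2,566,382.00):
Code 3742.80.78 is under a tariff-rate quota (threshold 4,902 units). In-quota: 4,902 units at 4%; over-quota: 9,199 units at 26%.
Pro-rata value split: in-quota = £2,566,382.00 × 4,902/14,101 = £892,164.00; over-quota = £2,566,382.00 − £892,164.00 = £1,674,218.00.
In-quota duty = £892,164.00 × 4% = £35,686.56. Over-quota duty = £1,674,218.00 × 26% = £435,296.68.
Line duty = £35,686.56 + £435,296.68 = £470,983.24.
Line 3 (4437.45.88, Corland, 2,720 kg, £124,603.20):
Base rate for 4437.45.88 is £5.59/kg.
4437.45.88 has an FTA preferential rate, but origin Corland is not Talon; base rate stands.
Duty = 2,720 × £5.59 = £15,204.80.
Total = £3,120.19 + £470,983.24 + £15,204.80 = £489,308.23.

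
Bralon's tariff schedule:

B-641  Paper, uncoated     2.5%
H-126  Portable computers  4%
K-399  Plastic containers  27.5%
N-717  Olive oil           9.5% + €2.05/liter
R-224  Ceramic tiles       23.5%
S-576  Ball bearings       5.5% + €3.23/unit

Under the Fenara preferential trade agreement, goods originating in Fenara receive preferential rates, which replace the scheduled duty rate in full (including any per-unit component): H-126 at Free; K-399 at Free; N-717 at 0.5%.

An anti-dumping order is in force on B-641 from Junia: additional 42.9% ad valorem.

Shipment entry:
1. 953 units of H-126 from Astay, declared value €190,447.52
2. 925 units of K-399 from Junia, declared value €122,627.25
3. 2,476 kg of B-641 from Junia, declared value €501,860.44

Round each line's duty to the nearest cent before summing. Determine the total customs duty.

€269,185.03

Line 1 (H-126, Astay, 953 units, €190,447.52):
Base rate for H-126 is 4%.
H-126 has an FTA preferential rate, but origin Astay is not Fenara; base rate stands.
Duty = €190,447.52 × 4% = €7,617.90.
Line 2 (K-399, Junia, 925 units, €122,627.25):
Base rate for K-399 is 27.5%.
K-399 has an FTA preferential rate, but origin Junia is not Fenara; base rate stands.
Duty = €122,627.25 × 27.5% = €33,722.49.
Line 3 (B-641, Junia, 2,476 kg, €501,860.44):
Base rate for B-641 is 2.5%.
Additional duty on B-641 from Junia: +42.9%. Applied ad valorem rate: 2.5% + 42.9% = 45.4%.
Duty = €501,860.44 × 45.4% = €227,844.64.
Total = €7,617.90 + €33,722.49 + €227,844.64 = €269,185.03.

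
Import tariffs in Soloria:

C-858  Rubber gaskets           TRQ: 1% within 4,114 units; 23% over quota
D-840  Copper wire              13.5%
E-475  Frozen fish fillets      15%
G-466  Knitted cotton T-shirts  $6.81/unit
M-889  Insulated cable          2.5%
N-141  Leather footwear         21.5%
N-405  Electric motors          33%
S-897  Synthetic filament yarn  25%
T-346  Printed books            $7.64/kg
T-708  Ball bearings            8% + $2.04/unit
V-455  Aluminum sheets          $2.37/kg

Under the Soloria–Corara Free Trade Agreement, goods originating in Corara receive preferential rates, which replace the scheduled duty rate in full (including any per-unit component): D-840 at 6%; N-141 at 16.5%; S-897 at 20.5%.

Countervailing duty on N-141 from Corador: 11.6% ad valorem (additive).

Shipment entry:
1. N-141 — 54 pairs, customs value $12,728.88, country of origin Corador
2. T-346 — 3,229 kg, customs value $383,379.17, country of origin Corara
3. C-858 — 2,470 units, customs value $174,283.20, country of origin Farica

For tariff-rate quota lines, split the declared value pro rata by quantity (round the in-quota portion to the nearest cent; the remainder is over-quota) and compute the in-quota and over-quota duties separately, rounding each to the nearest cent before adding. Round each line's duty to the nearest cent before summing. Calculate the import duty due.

Line 1 (N-141, Corador, 54 pairs, $12,728.88):
Base rate for N-141 is 21.5%.
N-141 has an FTA preferential rate, but origin Corador is not Corara; base rate stands.
Additional duty on N-141 from Corador: +11.6%. Applied ad valorem rate: 21.5% + 11.6% = 33.1%.
Duty = $12,728.88 × 33.1% = $4,213.26.
Line 2 (T-346, Corara, 3,229 kg, $383,379.17):
Base rate for T-346 is $7.64/kg.
Origin Corara is the FTA partner but T-346 is not on the preference list; base rate stands.
Duty = 3,229 × $7.64 = $24,669.56.
Line 3 (C-858, Farica, 2,470 units, $174,283.20):
Code C-858 is under a tariff-rate quota (threshold 4,114 units). Quantity 2,470 units is within the quota, so the in-quota rate 1% applies to the full value.
Duty = $174,283.20 × 1% = $1,742.83.
Total = $4,213.26 + $24,669.56 + $1,742.83 = $30,625.65.

$30,625.65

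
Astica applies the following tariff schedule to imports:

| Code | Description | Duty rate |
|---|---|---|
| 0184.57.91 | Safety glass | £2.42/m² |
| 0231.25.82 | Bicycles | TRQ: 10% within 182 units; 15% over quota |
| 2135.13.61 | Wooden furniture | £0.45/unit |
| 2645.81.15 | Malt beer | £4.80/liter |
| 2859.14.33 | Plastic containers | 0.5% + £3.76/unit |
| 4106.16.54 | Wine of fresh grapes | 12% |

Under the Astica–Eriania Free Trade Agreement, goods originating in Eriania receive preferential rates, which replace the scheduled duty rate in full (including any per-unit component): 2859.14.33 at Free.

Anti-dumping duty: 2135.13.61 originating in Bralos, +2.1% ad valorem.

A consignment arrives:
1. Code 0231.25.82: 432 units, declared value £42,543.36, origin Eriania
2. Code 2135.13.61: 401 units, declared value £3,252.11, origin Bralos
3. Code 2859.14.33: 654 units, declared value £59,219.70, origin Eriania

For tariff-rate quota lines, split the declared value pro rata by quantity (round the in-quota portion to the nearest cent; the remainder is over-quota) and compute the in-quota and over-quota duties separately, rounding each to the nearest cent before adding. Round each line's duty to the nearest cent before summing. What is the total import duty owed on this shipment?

Line 1 (0231.25.82, Eriania, 432 units, £42,543.36):
Code 0231.25.82 is under a tariff-rate quota (threshold 182 units). In-quota: 182 units at 10%; over-quota: 250 units at 15%.
Pro-rata value split: in-quota = £42,543.36 × 182/432 = £17,923.36; over-quota = £42,543.36 − £17,923.36 = £24,620.00.
In-quota duty = £17,923.36 × 10% = £1,792.34. Over-quota duty = £24,620.00 × 15% = £3,693.00.
Line duty = £1,792.34 + £3,693.00 = £5,485.34.
Line 2 (2135.13.61, Bralos, 401 units, £3,252.11):
Base rate for 2135.13.61 is £0.45/unit.
Additional duty on 2135.13.61 from Bralos: +2.1% ad valorem. Applied ad valorem rate = 2.1%.
Duty = £3,252.11 × 2.1% + 401 × £0.45 = £248.74.
Line 3 (2859.14.33, Eriania, 654 units, £59,219.70):
Base rate for 2859.14.33 is 0.5% + £3.76/unit.
Origin Eriania qualifies under the Astica–Eriania agreement and 2859.14.33 is covered: preferential rate Free applies instead.
Duty = £59,219.70 × 0% = £0.00.
Total = £5,485.34 + £248.74 + £0.00 = £5,734.08.

£5,734.08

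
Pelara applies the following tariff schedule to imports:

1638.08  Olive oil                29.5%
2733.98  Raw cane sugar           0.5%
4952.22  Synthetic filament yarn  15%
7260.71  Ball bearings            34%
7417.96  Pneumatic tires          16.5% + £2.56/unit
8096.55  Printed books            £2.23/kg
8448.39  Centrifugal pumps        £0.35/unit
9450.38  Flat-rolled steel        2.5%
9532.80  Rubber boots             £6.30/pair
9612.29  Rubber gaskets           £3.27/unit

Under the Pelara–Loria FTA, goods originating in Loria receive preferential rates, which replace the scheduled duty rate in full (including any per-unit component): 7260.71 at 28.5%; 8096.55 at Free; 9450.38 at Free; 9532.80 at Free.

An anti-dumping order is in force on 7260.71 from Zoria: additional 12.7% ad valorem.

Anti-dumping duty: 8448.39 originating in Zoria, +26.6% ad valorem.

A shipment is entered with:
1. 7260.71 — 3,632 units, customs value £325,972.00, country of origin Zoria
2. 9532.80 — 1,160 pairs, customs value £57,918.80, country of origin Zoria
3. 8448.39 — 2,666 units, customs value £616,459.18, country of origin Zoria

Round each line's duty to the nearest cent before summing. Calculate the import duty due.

Line 1 (7260.71, Zoria, 3,632 units, £325,972.00):
Base rate for 7260.71 is 34%.
7260.71 has an FTA preferential rate, but origin Zoria is not Loria; base rate stands.
Additional duty on 7260.71 from Zoria: +12.7%. Applied ad valorem rate: 34% + 12.7% = 46.7%.
Duty = £325,972.00 × 46.7% = £152,228.92.
Line 2 (9532.80, Zoria, 1,160 pairs, £57,918.80):
Base rate for 9532.80 is £6.30/pair.
9532.80 has an FTA preferential rate, but origin Zoria is not Loria; base rate stands.
Duty = 1,160 × £6.30 = £7,308.00.
Line 3 (8448.39, Zoria, 2,666 units, £616,459.18):
Base rate for 8448.39 is £0.35/unit.
Additional duty on 8448.39 from Zoria: +26.6% ad valorem. Applied ad valorem rate = 26.6%.
Duty = £616,459.18 × 26.6% + 2,666 × £0.35 = £164,911.24.
Total = £152,228.92 + £7,308.00 + £164,911.24 = £324,448.16.

£324,448.16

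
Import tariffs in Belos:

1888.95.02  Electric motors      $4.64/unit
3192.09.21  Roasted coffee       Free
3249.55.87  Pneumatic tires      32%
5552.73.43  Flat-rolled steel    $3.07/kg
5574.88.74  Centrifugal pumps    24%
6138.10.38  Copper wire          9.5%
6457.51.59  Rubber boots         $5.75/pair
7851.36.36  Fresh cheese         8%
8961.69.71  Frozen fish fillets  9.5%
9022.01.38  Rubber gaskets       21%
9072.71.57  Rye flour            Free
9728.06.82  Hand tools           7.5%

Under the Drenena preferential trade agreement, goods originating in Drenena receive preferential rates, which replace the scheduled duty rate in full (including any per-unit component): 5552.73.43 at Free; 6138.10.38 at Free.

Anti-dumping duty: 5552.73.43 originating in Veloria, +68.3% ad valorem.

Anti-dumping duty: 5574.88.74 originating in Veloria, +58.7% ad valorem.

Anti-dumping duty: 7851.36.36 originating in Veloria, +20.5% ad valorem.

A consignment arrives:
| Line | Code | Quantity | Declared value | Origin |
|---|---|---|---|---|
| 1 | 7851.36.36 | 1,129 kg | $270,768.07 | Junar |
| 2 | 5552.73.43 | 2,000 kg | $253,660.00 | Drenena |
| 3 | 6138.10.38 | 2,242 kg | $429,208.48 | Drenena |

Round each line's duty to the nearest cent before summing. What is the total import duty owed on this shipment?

$21,661.45

Line 1 (7851.36.36, Junar, 1,129 kg, $270,768.07):
Base rate for 7851.36.36 is 8%.
The additional-duty order on 7851.36.36 targets Veloria, not Junar; it does not apply.
Duty = $270,768.07 × 8% = $21,661.45.
Line 2 (5552.73.43, Drenena, 2,000 kg, $253,660.00):
Base rate for 5552.73.43 is $3.07/kg.
Origin Drenena qualifies under the Belos–Drenena agreement and 5552.73.43 is covered: preferential rate Free applies instead.
The additional-duty order on 5552.73.43 targets Veloria, not Drenena; it does not apply.
Duty = $253,660.00 × 0% = $0.00.
Line 3 (6138.10.38, Drenena, 2,242 kg, $429,208.48):
Base rate for 6138.10.38 is 9.5%.
Origin Drenena qualifies under the Belos–Drenena agreement and 6138.10.38 is covered: preferential rate Free applies instead.
Duty = $429,208.48 × 0% = $0.00.
Total = $21,661.45 + $0.00 + $0.00 = $21,661.45.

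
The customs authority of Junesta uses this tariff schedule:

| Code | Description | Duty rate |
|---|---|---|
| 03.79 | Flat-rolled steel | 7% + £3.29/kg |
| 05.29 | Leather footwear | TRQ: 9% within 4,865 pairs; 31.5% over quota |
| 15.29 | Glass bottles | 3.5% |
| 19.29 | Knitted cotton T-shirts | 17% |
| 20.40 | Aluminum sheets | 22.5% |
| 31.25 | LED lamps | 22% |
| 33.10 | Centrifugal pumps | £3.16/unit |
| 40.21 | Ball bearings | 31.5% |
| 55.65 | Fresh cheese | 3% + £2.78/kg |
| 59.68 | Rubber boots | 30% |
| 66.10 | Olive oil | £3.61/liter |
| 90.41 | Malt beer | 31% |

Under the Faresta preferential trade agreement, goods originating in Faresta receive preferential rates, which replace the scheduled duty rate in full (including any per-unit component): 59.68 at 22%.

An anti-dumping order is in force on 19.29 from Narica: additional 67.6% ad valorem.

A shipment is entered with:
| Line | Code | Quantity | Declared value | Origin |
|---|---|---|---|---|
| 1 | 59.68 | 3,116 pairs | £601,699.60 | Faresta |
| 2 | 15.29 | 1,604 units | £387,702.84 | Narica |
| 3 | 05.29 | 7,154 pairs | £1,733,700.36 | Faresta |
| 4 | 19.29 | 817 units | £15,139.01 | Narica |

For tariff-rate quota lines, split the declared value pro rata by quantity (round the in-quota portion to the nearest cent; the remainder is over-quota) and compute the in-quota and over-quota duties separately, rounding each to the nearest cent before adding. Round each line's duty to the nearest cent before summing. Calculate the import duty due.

£439,595.30

Line 1 (59.68, Faresta, 3,116 pairs, £601,699.60):
Base rate for 59.68 is 30%.
Origin Faresta qualifies under the Junesta–Faresta agreement and 59.68 is covered: preferential rate 22% applies instead.
Duty = £601,699.60 × 22% = £132,373.91.
Line 2 (15.29, Narica, 1,604 units, £387,702.84):
Base rate for 15.29 is 3.5%.
Duty = £387,702.84 × 3.5% = £13,569.60.
Line 3 (05.29, Faresta, 7,154 pairs, £1,733,700.36):
Code 05.29 is under a tariff-rate quota (threshold 4,865 pairs). In-quota: 4,865 pairs at 9%; over-quota: 2,289 pairs at 31.5%.
Pro-rata value split: in-quota = £1,733,700.36 × 4,865/7,154 = £1,178,984.10; over-quota = £1,733,700.36 − £1,178,984.10 = £554,716.26.
In-quota duty = £1,178,984.10 × 9% = £106,108.57. Over-quota duty = £554,716.26 × 31.5% = £174,735.62.
Line duty = £106,108.57 + £174,735.62 = £280,844.19.
Line 4 (19.29, Narica, 817 units, £15,139.01):
Base rate for 19.29 is 17%.
Additional duty on 19.29 from Narica: +67.6%. Applied ad valorem rate: 17% + 67.6% = 84.6%.
Duty = £15,139.01 × 84.6% = £12,807.60.
Total = £132,373.91 + £13,569.60 + £280,844.19 + £12,807.60 = £439,595.30.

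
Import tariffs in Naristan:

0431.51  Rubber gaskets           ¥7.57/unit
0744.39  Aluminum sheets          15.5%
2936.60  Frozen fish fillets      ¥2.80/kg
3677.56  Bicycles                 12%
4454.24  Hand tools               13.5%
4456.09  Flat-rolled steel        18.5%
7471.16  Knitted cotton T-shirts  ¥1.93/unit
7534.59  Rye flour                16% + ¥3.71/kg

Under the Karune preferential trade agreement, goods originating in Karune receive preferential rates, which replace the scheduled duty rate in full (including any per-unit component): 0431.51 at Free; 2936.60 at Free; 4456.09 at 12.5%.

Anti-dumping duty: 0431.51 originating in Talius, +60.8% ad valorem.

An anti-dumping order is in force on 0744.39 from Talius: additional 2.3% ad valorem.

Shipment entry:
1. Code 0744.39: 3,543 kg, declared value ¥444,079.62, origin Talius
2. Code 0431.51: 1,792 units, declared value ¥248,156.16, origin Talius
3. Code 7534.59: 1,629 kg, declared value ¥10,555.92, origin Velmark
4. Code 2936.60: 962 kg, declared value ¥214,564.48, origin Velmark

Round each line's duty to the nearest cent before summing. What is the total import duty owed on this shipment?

¥253,916.70

Line 1 (0744.39, Talius, 3,543 kg, ¥444,079.62):
Base rate for 0744.39 is 15.5%.
Additional duty on 0744.39 from Talius: +2.3%. Applied ad valorem rate: 15.5% + 2.3% = 17.8%.
Duty = ¥444,079.62 × 17.8% = ¥79,046.17.
Line 2 (0431.51, Talius, 1,792 units, ¥248,156.16):
Base rate for 0431.51 is ¥7.57/unit.
0431.51 has an FTA preferential rate, but origin Talius is not Karune; base rate stands.
Additional duty on 0431.51 from Talius: +60.8% ad valorem. Applied ad valorem rate = 60.8%.
Duty = ¥248,156.16 × 60.8% + 1,792 × ¥7.57 = ¥164,444.39.
Line 3 (7534.59, Velmark, 1,629 kg, ¥10,555.92):
Base rate for 7534.59 is 16% + ¥3.71/kg.
Duty = ¥10,555.92 × 16% + 1,629 × ¥3.71 = ¥7,732.54.
Line 4 (2936.60, Velmark, 962 kg, ¥214,564.48):
Base rate for 2936.60 is ¥2.80/kg.
2936.60 has an FTA preferential rate, but origin Velmark is not Karune; base rate stands.
Duty = 962 × ¥2.80 = ¥2,693.60.
Total = ¥79,046.17 + ¥164,444.39 + ¥7,732.54 + ¥2,693.60 = ¥253,916.70.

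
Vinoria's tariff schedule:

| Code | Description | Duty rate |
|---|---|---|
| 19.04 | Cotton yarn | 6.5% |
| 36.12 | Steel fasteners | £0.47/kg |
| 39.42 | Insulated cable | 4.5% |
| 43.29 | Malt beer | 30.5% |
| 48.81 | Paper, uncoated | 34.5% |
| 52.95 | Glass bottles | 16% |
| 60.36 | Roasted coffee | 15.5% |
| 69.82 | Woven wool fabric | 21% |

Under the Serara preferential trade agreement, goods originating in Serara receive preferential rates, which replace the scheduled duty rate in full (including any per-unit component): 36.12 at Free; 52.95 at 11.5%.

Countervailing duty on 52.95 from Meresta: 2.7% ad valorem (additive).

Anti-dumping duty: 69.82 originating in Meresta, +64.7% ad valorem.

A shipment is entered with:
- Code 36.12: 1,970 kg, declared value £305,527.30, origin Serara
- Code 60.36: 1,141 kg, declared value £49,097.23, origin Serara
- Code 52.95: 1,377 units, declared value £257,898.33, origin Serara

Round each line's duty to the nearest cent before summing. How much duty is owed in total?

Line 1 (36.12, Serara, 1,970 kg, £305,527.30):
Base rate for 36.12 is £0.47/kg.
Origin Serara qualifies under the Vinoria–Serara agreement and 36.12 is covered: preferential rate Free applies instead.
Duty = £305,527.30 × 0% = £0.00.
Line 2 (60.36, Serara, 1,141 kg, £49,097.23):
Base rate for 60.36 is 15.5%.
Origin Serara is the FTA partner but 60.36 is not on the preference list; base rate stands.
Duty = £49,097.23 × 15.5% = £7,610.07.
Line 3 (52.95, Serara, 1,377 units, £257,898.33):
Base rate for 52.95 is 16%.
Origin Serara qualifies under the Vinoria–Serara agreement and 52.95 is covered: preferential rate 11.5% applies instead.
The additional-duty order on 52.95 targets Meresta, not Serara; it does not apply.
Duty = £257,898.33 × 11.5% = £29,658.31.
Total = £0.00 + £7,610.07 + £29,658.31 = £37,268.38.

£37,268.38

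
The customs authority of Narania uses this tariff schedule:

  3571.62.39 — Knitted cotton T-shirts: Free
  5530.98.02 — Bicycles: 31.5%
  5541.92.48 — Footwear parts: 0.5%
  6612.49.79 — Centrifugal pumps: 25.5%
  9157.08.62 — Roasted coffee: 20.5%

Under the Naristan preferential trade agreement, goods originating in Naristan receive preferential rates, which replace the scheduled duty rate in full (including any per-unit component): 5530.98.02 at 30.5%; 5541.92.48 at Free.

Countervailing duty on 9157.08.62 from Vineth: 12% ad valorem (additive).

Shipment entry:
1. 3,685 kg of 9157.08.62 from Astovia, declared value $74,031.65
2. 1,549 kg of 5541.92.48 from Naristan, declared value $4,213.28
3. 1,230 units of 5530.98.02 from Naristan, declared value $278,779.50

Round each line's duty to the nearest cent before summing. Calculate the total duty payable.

Line 1 (9157.08.62, Astovia, 3,685 kg, $74,031.65):
Base rate for 9157.08.62 is 20.5%.
The additional-duty order on 9157.08.62 targets Vineth, not Astovia; it does not apply.
Duty = $74,031.65 × 20.5% = $15,176.49.
Line 2 (5541.92.48, Naristan, 1,549 kg, $4,213.28):
Base rate for 5541.92.48 is 0.5%.
Origin Naristan qualifies under the Narania–Naristan agreement and 5541.92.48 is covered: preferential rate Free applies instead.
Duty = $4,213.28 × 0% = $0.00.
Line 3 (5530.98.02, Naristan, 1,230 units, $278,779.50):
Base rate for 5530.98.02 is 31.5%.
Origin Naristan qualifies under the Narania–Naristan agreement and 5530.98.02 is covered: preferential rate 30.5% applies instead.
Duty = $278,779.50 × 30.5% = $85,027.75.
Total = $15,176.49 + $0.00 + $85,027.75 = $100,204.24.

$100,204.24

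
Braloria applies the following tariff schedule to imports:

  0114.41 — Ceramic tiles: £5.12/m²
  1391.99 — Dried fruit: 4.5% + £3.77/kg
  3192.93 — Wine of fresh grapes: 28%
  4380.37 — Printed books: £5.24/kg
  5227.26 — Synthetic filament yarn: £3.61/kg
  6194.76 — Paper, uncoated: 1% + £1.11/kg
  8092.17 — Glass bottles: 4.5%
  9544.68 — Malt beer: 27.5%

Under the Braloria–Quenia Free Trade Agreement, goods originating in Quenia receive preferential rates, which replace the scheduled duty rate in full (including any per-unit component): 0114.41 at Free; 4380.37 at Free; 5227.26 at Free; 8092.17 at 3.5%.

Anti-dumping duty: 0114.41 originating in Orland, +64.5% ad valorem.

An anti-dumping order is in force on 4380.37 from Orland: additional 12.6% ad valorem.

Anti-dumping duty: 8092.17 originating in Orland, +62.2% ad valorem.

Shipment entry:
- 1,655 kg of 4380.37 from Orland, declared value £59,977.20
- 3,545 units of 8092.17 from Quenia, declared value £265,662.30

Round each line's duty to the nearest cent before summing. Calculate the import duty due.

Line 1 (4380.37, Orland, 1,655 kg, £59,977.20):
Base rate for 4380.37 is £5.24/kg.
4380.37 has an FTA preferential rate, but origin Orland is not Quenia; base rate stands.
Additional duty on 4380.37 from Orland: +12.6% ad valorem. Applied ad valorem rate = 12.6%.
Duty = £59,977.20 × 12.6% + 1,655 × £5.24 = £16,229.33.
Line 2 (8092.17, Quenia, 3,545 units, £265,662.30):
Base rate for 8092.17 is 4.5%.
Origin Quenia qualifies under the Braloria–Quenia agreement and 8092.17 is covered: preferential rate 3.5% applies instead.
The additional-duty order on 8092.17 targets Orland, not Quenia; it does not apply.
Duty = £265,662.30 × 3.5% = £9,298.18.
Total = £16,229.33 + £9,298.18 = £25,527.51.

£25,527.51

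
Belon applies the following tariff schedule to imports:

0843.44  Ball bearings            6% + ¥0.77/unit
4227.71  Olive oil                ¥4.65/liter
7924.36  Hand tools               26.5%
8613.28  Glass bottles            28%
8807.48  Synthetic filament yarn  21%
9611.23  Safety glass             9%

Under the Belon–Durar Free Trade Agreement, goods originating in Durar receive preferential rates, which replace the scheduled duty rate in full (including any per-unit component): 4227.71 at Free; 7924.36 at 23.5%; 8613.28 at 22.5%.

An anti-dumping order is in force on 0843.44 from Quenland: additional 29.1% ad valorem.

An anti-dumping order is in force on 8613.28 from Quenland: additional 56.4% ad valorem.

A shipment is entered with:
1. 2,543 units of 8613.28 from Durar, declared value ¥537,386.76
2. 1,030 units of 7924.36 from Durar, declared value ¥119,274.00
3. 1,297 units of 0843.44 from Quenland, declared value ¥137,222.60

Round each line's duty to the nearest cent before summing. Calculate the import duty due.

¥198,105.23

Line 1 (8613.28, Durar, 2,543 units, ¥537,386.76):
Base rate for 8613.28 is 28%.
Origin Durar qualifies under the Belon–Durar agreement and 8613.28 is covered: preferential rate 22.5% applies instead.
The additional-duty order on 8613.28 targets Quenland, not Durar; it does not apply.
Duty = ¥537,386.76 × 22.5% = ¥120,912.02.
Line 2 (7924.36, Durar, 1,030 units, ¥119,274.00):
Base rate for 7924.36 is 26.5%.
Origin Durar qualifies under the Belon–Durar agreement and 7924.36 is covered: preferential rate 23.5% applies instead.
Duty = ¥119,274.00 × 23.5% = ¥28,029.39.
Line 3 (0843.44, Quenland, 1,297 units, ¥137,222.60):
Base rate for 0843.44 is 6% + ¥0.77/unit.
Additional duty on 0843.44 from Quenland: +29.1%. Applied ad valorem rate: 6% + 29.1% = 35.1%.
Duty = ¥137,222.60 × 35.1% + 1,297 × ¥0.77 = ¥49,163.82.
Total = ¥120,912.02 + ¥28,029.39 + ¥49,163.82 = ¥198,105.23.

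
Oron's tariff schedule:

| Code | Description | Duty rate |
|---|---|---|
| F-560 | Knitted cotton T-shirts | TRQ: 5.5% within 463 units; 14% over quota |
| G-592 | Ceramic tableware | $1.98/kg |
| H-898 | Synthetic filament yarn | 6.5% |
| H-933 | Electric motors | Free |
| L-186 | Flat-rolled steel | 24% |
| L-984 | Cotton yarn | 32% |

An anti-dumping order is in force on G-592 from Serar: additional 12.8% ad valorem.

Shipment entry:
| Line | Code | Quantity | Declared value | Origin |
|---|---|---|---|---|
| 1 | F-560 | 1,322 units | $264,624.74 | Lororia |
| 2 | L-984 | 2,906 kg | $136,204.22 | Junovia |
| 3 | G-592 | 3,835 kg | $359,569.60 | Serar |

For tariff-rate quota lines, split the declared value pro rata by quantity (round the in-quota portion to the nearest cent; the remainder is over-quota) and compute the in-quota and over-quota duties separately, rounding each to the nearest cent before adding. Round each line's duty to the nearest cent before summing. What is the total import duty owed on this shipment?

$126,373.33

Line 1 (F-560, Lororia, 1,322 units, $264,624.74):
Code F-560 is under a tariff-rate quota (threshold 463 units). In-quota: 463 units at 5.5%; over-quota: 859 units at 14%.
Pro-rata value split: in-quota = $264,624.74 × 463/1,322 = $92,678.71; over-quota = $264,624.74 − $92,678.71 = $171,946.03.
In-quota duty = $92,678.71 × 5.5% = $5,097.33. Over-quota duty = $171,946.03 × 14% = $24,072.44.
Line duty = $5,097.33 + $24,072.44 = $29,169.77.
Line 2 (L-984, Junovia, 2,906 kg, $136,204.22):
Base rate for L-984 is 32%.
Duty = $136,204.22 × 32% = $43,585.35.
Line 3 (G-592, Serar, 3,835 kg, $359,569.60):
Base rate for G-592 is $1.98/kg.
Additional duty on G-592 from Serar: +12.8% ad valorem. Applied ad valorem rate = 12.8%.
Duty = $359,569.60 × 12.8% + 3,835 × $1.98 = $53,618.21.
Total = $29,169.77 + $43,585.35 + $53,618.21 = $126,373.33.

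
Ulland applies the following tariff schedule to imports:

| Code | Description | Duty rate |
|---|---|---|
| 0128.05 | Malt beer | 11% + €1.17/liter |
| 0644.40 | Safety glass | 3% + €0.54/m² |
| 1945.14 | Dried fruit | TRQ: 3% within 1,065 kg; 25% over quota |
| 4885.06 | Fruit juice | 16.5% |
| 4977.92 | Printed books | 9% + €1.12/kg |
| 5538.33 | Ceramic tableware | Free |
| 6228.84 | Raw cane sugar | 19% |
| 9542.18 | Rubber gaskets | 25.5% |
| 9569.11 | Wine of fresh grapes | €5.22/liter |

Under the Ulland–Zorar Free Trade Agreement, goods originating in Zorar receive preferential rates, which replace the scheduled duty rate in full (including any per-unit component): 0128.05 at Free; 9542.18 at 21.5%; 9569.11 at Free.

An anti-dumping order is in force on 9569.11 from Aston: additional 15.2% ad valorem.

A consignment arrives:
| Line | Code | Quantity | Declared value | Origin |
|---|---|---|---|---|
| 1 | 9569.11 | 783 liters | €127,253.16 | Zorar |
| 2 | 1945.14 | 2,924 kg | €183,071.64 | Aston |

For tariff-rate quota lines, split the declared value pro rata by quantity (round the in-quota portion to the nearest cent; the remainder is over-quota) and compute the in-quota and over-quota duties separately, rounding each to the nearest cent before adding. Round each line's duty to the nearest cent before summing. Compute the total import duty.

Line 1 (9569.11, Zorar, 783 liters, €127,253.16):
Base rate for 9569.11 is €5.22/liter.
Origin Zorar qualifies under the Ulland–Zorar agreement and 9569.11 is covered: preferential rate Free applies instead.
The additional-duty order on 9569.11 targets Aston, not Zorar; it does not apply.
Duty = €127,253.16 × 0% = €0.00.
Line 2 (1945.14, Aston, 2,924 kg, €183,071.64):
Code 1945.14 is under a tariff-rate quota (threshold 1,065 kg). In-quota: 1,065 kg at 3%; over-quota: 1,859 kg at 25%.
Pro-rata value split: in-quota = €183,071.64 × 1,065/2,924 = €66,679.65; over-quota = €183,071.64 − €66,679.65 = €116,391.99.
In-quota duty = €66,679.65 × 3% = €2,000.39. Over-quota duty = €116,391.99 × 25% = €29,098.00.
Line duty = €2,000.39 + €29,098.00 = €31,098.39.
Total = €0.00 + €31,098.39 = €31,098.39.

€31,098.39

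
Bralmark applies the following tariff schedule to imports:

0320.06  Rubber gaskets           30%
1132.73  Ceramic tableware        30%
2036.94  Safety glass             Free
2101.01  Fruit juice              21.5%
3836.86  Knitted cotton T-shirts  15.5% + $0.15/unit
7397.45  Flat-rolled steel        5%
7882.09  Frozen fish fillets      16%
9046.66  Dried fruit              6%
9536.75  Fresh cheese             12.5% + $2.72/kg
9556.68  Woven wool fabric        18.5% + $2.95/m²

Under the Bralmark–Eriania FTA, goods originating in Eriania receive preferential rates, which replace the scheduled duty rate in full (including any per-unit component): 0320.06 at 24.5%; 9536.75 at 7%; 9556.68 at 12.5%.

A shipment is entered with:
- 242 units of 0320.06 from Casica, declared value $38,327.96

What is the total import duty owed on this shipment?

Line 1 (0320.06, Casica, 242 units, $38,327.96):
Base rate for 0320.06 is 30%.
0320.06 has an FTA preferential rate, but origin Casica is not Eriania; base rate stands.
Duty = $38,327.96 × 30% = $11,498.39.

$11,498.39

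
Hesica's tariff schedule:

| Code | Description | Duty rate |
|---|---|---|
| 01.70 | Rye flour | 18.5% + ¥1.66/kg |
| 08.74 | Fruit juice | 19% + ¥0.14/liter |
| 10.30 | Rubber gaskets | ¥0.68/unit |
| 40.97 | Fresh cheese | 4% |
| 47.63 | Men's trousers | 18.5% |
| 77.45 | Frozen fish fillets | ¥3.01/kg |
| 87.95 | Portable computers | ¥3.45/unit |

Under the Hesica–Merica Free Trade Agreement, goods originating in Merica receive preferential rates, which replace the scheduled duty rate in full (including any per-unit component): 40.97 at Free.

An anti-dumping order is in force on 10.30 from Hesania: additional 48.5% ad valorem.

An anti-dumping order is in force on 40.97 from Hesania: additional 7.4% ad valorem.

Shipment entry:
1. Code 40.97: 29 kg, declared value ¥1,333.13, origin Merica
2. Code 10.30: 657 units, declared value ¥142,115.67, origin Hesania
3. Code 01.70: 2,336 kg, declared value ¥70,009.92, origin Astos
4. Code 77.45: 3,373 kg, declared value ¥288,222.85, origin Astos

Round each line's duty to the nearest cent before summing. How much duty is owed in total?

¥96,355.19

Line 1 (40.97, Merica, 29 kg, ¥1,333.13):
Base rate for 40.97 is 4%.
Origin Merica qualifies under the Hesica–Merica agreement and 40.97 is covered: preferential rate Free applies instead.
The additional-duty order on 40.97 targets Hesania, not Merica; it does not apply.
Duty = ¥1,333.13 × 0% = ¥0.00.
Line 2 (10.30, Hesania, 657 units, ¥142,115.67):
Base rate for 10.30 is ¥0.68/unit.
Additional duty on 10.30 from Hesania: +48.5% ad valorem. Applied ad valorem rate = 48.5%.
Duty = ¥142,115.67 × 48.5% + 657 × ¥0.68 = ¥69,372.86.
Line 3 (01.70, Astos, 2,336 kg, ¥70,009.92):
Base rate for 01.70 is 18.5% + ¥1.66/kg.
Duty = ¥70,009.92 × 18.5% + 2,336 × ¥1.66 = ¥16,829.60.
Line 4 (77.45, Astos, 3,373 kg, ¥288,222.85):
Base rate for 77.45 is ¥3.01/kg.
Duty = 3,373 × ¥3.01 = ¥10,152.73.
Total = ¥0.00 + ¥69,372.86 + ¥16,829.60 + ¥10,152.73 = ¥96,355.19.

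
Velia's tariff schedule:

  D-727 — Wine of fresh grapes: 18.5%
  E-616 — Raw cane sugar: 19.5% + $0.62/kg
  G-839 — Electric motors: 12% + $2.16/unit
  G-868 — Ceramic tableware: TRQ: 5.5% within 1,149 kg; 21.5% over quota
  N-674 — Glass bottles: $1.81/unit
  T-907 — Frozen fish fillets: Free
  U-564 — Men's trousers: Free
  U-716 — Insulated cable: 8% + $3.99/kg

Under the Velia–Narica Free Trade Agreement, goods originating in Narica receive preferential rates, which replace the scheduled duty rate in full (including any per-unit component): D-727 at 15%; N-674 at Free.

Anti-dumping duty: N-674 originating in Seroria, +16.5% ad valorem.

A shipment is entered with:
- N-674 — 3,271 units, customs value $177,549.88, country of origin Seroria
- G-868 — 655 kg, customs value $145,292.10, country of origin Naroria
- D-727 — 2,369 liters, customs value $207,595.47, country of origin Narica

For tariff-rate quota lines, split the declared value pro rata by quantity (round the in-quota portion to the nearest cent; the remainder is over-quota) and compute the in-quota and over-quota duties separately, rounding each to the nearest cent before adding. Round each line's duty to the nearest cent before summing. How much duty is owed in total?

$74,346.63

Line 1 (N-674, Seroria, 3,271 units, $177,549.88):
Base rate for N-674 is $1.81/unit.
N-674 has an FTA preferential rate, but origin Seroria is not Narica; base rate stands.
Additional duty on N-674 from Seroria: +16.5% ad valorem. Applied ad valorem rate = 16.5%.
Duty = $177,549.88 × 16.5% + 3,271 × $1.81 = $35,216.24.
Line 2 (G-868, Naroria, 655 kg, $145,292.10):
Code G-868 is under a tariff-rate quota (threshold 1,149 kg). Quantity 655 kg is within the quota, so the in-quota rate 5.5% applies to the full value.
Duty = $145,292.10 × 5.5% = $7,991.07.
Line 3 (D-727, Narica, 2,369 liters, $207,595.47):
Base rate for D-727 is 18.5%.
Origin Narica qualifies under the Velia–Narica agreement and D-727 is covered: preferential rate 15% applies instead.
Duty = $207,595.47 × 15% = $31,139.32.
Total = $35,216.24 + $7,991.07 + $31,139.32 = $74,346.63.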